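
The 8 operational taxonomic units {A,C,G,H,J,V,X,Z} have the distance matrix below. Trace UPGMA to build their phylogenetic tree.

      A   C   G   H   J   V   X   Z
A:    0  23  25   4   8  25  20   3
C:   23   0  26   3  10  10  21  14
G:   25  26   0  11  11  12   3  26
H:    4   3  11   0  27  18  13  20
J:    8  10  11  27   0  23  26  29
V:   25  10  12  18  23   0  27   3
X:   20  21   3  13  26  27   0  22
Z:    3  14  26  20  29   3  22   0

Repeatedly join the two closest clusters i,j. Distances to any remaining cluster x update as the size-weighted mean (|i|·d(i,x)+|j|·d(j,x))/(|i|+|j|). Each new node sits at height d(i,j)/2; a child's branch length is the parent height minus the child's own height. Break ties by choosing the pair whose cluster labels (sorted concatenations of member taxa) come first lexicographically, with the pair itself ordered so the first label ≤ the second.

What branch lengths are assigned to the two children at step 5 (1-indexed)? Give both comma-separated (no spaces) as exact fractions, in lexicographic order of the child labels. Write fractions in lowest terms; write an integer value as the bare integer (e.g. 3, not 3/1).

1. join A+Z (d=3) ⇒ AZ; edges |A|=3/2, |Z|=3/2
  updated: d(AZ,C)=37/2, d(AZ,G)=51/2, d(AZ,H)=12, d(AZ,J)=37/2, d(AZ,V)=14, d(AZ,X)=21
2. join C+H (d=3) ⇒ CH; edges |C|=3/2, |H|=3/2
  updated: d(AZ,CH)=61/4, d(CH,G)=37/2, d(CH,J)=37/2, d(CH,V)=14, d(CH,X)=17
3. join G+X (d=3) ⇒ GX; edges |G|=3/2, |X|=3/2
  updated: d(AZ,GX)=93/4, d(CH,GX)=71/4, d(GX,J)=37/2, d(GX,V)=39/2
4. join AZ+V (d=14) ⇒ AVZ; edges |AZ|=11/2, |V|=7
  updated: d(AVZ,CH)=89/6, d(AVZ,GX)=22, d(AVZ,J)=20
5. join AVZ+CH (d=89/6) ⇒ ACHVZ; edges |AVZ|=5/12, |CH|=71/12
  updated: d(ACHVZ,GX)=203/10, d(ACHVZ,J)=97/5
6. join GX+J (d=37/2) ⇒ GJX; edges |GX|=31/4, |J|=37/4
  updated: d(ACHVZ,GJX)=20
7. join ACHVZ+GJX (d=20) ⇒ ACGHJVXZ; edges |ACHVZ|=31/12, |GJX|=3/4
final tree: ((((A:3/2,Z:3/2):11/2,V:7):5/12,(C:3/2,H:3/2):71/12):31/12,((G:3/2,X:3/2):31/4,J:37/4):3/4)
total length: 289/6

5/12,71/12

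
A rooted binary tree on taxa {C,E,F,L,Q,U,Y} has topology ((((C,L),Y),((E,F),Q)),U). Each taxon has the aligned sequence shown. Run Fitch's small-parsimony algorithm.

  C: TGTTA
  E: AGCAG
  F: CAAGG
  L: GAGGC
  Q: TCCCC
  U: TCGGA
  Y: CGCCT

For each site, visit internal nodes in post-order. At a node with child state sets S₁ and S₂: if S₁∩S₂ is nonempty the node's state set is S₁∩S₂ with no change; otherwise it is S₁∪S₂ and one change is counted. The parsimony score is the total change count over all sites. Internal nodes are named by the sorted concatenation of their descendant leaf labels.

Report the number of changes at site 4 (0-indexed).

[col 0] CL: children C:{T}, L:{G} ∪→ {G,T}; cost 1
[col 0] CLY: children CL:{G,T}, Y:{C} ∪→ {C,G,T}; cost 1
[col 0] EF: children E:{A}, F:{C} ∪→ {A,C}; cost 1
[col 0] EFQ: children EF:{A,C}, Q:{T} ∪→ {A,C,T}; cost 1
[col 0] CEFLQY: children CLY:{C,G,T}, EFQ:{A,C,T} ∩→ {C,T}; cost 0
[col 0] CEFLQUY: children CEFLQY:{C,T}, U:{T} ∩→ {T}; cost 0
[col 1] CL: children C:{G}, L:{A} ∪→ {A,G}; cost 1
[col 1] CLY: children CL:{A,G}, Y:{G} ∩→ {G}; cost 0
[col 1] EF: children E:{G}, F:{A} ∪→ {A,G}; cost 1
[col 1] EFQ: children EF:{A,G}, Q:{C} ∪→ {A,C,G}; cost 1
[col 1] CEFLQY: children CLY:{G}, EFQ:{A,C,G} ∩→ {G}; cost 0
[col 1] CEFLQUY: children CEFLQY:{G}, U:{C} ∪→ {C,G}; cost 1
[col 2] CL: children C:{T}, L:{G} ∪→ {G,T}; cost 1
[col 2] CLY: children CL:{G,T}, Y:{C} ∪→ {C,G,T}; cost 1
[col 2] EF: children E:{C}, F:{A} ∪→ {A,C}; cost 1
[col 2] EFQ: children EF:{A,C}, Q:{C} ∩→ {C}; cost 0
[col 2] CEFLQY: children CLY:{C,G,T}, EFQ:{C} ∩→ {C}; cost 0
[col 2] CEFLQUY: children CEFLQY:{C}, U:{G} ∪→ {C,G}; cost 1
[col 3] CL: children C:{T}, L:{G} ∪→ {G,T}; cost 1
[col 3] CLY: children CL:{G,T}, Y:{C} ∪→ {C,G,T}; cost 1
[col 3] EF: children E:{A}, F:{G} ∪→ {A,G}; cost 1
[col 3] EFQ: children EF:{A,G}, Q:{C} ∪→ {A,C,G}; cost 1
[col 3] CEFLQY: children CLY:{C,G,T}, EFQ:{A,C,G} ∩→ {C,G}; cost 0
[col 3] CEFLQUY: children CEFLQY:{C,G}, U:{G} ∩→ {G}; cost 0
[col 4] CL: children C:{A}, L:{C} ∪→ {A,C}; cost 1
[col 4] CLY: children CL:{A,C}, Y:{T} ∪→ {A,C,T}; cost 1
[col 4] EF: children E:{G}, F:{G} ∩→ {G}; cost 0
[col 4] EFQ: children EF:{G}, Q:{C} ∪→ {C,G}; cost 1
[col 4] CEFLQY: children CLY:{A,C,T}, EFQ:{C,G} ∩→ {C}; cost 0
[col 4] CEFLQUY: children CEFLQY:{C}, U:{A} ∪→ {A,C}; cost 1
per-site changes: [4, 4, 4, 4, 4]; total = 20

4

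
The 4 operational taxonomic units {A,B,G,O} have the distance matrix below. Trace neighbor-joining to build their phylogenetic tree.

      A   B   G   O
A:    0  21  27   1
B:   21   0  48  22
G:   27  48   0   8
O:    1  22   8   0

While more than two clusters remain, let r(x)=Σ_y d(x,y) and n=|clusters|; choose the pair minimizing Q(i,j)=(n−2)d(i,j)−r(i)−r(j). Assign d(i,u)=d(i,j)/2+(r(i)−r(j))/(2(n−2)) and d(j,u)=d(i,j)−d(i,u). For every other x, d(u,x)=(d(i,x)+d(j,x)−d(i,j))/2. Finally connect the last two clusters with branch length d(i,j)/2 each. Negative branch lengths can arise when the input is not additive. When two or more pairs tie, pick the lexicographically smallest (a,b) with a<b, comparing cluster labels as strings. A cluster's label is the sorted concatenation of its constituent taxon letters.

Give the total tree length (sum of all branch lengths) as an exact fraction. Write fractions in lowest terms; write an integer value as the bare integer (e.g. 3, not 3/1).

iteration 1: select A,B (d=21, Q=-98); attach at lengths (0, 21); label the merged cluster AB
  updated: d(AB,G)=27, d(AB,O)=1
iteration 2: select AB,G (d=27, Q=-36); attach at lengths (10, 17); label the merged cluster ABG
  updated: d(ABG,O)=-9
iteration 3: select ABG,O (d=-9); attach at lengths (-9/2, -9/2); label the merged cluster ABGO
final tree: (((A:0,B:21):10,G:17):-9/2,O:-9/2)
total length: 39

39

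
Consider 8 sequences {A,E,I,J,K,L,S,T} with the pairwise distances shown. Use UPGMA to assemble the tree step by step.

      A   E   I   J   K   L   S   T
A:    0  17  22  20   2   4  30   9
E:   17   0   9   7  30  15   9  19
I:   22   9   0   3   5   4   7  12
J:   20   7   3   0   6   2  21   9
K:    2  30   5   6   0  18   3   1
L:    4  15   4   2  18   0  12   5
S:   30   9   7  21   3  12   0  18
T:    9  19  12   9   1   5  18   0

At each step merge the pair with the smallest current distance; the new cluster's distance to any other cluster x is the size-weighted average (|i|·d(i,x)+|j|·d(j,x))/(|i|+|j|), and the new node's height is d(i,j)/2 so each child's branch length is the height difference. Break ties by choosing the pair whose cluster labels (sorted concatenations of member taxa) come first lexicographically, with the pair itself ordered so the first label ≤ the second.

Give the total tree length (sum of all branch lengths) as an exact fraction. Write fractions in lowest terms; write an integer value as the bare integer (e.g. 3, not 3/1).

286/9

iteration 1: select K,T (d=1); attach at lengths (1/2, 1/2); label the merged cluster KT
  updated: d(A,KT)=11/2, d(E,KT)=49/2, d(I,KT)=17/2, d(J,KT)=15/2, d(KT,L)=23/2, d(KT,S)=21/2
iteration 2: select J,L (d=2); attach at lengths (1, 1); label the merged cluster JL
  updated: d(A,JL)=12, d(E,JL)=11, d(I,JL)=7/2, d(JL,KT)=19/2, d(JL,S)=33/2
iteration 3: select I,JL (d=7/2); attach at lengths (7/4, 3/4); label the merged cluster IJL
  updated: d(A,IJL)=46/3, d(E,IJL)=31/3, d(IJL,KT)=55/6, d(IJL,S)=40/3
iteration 4: select A,KT (d=11/2); attach at lengths (11/4, 9/4); label the merged cluster AKT
  updated: d(AKT,E)=22, d(AKT,IJL)=101/9, d(AKT,S)=17
iteration 5: select E,S (d=9); attach at lengths (9/2, 9/2); label the merged cluster ES
  updated: d(AKT,ES)=39/2, d(ES,IJL)=71/6
iteration 6: select AKT,IJL (d=101/9); attach at lengths (103/36, 139/36); label the merged cluster AIJKLT
  updated: d(AIJKLT,ES)=47/3
iteration 7: select AIJKLT,ES (d=47/3); attach at lengths (20/9, 10/3); label the merged cluster AEIJKLST
final tree: (((A:11/4,(K:1/2,T:1/2):9/4):103/36,(I:7/4,(J:1,L:1):3/4):139/36):20/9,(E:9/2,S:9/2):10/3)
total length: 286/9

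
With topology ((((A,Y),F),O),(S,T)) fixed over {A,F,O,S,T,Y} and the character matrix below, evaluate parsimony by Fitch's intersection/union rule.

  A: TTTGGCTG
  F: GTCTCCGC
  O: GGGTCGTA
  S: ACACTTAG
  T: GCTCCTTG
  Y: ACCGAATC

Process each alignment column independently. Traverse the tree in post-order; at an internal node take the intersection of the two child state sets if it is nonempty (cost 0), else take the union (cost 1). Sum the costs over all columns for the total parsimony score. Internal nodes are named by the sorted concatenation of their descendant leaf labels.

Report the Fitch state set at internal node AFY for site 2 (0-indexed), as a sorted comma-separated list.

site 0, node AY: A={T} ∪ Y={A} → {A,T} (+1)
site 0, node AFY: AY={A,T} ∪ F={G} → {A,G,T} (+1)
site 0, node AFOY: AFY={A,G,T} ∩ O={G} → {G} (+0)
site 0, node ST: S={A} ∪ T={G} → {A,G} (+1)
site 0, node AFOSTY: AFOY={G} ∩ ST={A,G} → {G} (+0)
site 1, node AY: A={T} ∪ Y={C} → {C,T} (+1)
site 1, node AFY: AY={C,T} ∩ F={T} → {T} (+0)
site 1, node AFOY: AFY={T} ∪ O={G} → {G,T} (+1)
site 1, node ST: S={C} ∩ T={C} → {C} (+0)
site 1, node AFOSTY: AFOY={G,T} ∪ ST={C} → {C,G,T} (+1)
site 2, node AY: A={T} ∪ Y={C} → {C,T} (+1)
site 2, node AFY: AY={C,T} ∩ F={C} → {C} (+0)
site 2, node AFOY: AFY={C} ∪ O={G} → {C,G} (+1)
site 2, node ST: S={A} ∪ T={T} → {A,T} (+1)
site 2, node AFOSTY: AFOY={C,G} ∪ ST={A,T} → {A,C,G,T} (+1)
site 3, node AY: A={G} ∩ Y={G} → {G} (+0)
site 3, node AFY: AY={G} ∪ F={T} → {G,T} (+1)
site 3, node AFOY: AFY={G,T} ∩ O={T} → {T} (+0)
site 3, node ST: S={C} ∩ T={C} → {C} (+0)
site 3, node AFOSTY: AFOY={T} ∪ ST={C} → {C,T} (+1)
site 4, node AY: A={G} ∪ Y={A} → {A,G} (+1)
site 4, node AFY: AY={A,G} ∪ F={C} → {A,C,G} (+1)
site 4, node AFOY: AFY={A,C,G} ∩ O={C} → {C} (+0)
site 4, node ST: S={T} ∪ T={C} → {C,T} (+1)
site 4, node AFOSTY: AFOY={C} ∩ ST={C,T} → {C} (+0)
site 5, node AY: A={C} ∪ Y={A} → {A,C} (+1)
site 5, node AFY: AY={A,C} ∩ F={C} → {C} (+0)
site 5, node AFOY: AFY={C} ∪ O={G} → {C,G} (+1)
site 5, node ST: S={T} ∩ T={T} → {T} (+0)
site 5, node AFOSTY: AFOY={C,G} ∪ ST={T} → {C,G,T} (+1)
site 6, node AY: A={T} ∩ Y={T} → {T} (+0)
site 6, node AFY: AY={T} ∪ F={G} → {G,T} (+1)
site 6, node AFOY: AFY={G,T} ∩ O={T} → {T} (+0)
site 6, node ST: S={A} ∪ T={T} → {A,T} (+1)
site 6, node AFOSTY: AFOY={T} ∩ ST={A,T} → {T} (+0)
site 7, node AY: A={G} ∪ Y={C} → {C,G} (+1)
site 7, node AFY: AY={C,G} ∩ F={C} → {C} (+0)
site 7, node AFOY: AFY={C} ∪ O={A} → {A,C} (+1)
site 7, node ST: S={G} ∩ T={G} → {G} (+0)
site 7, node AFOSTY: AFOY={A,C} ∪ ST={G} → {A,C,G} (+1)
per-site changes: [3, 3, 4, 2, 3, 3, 2, 3]; total = 23

C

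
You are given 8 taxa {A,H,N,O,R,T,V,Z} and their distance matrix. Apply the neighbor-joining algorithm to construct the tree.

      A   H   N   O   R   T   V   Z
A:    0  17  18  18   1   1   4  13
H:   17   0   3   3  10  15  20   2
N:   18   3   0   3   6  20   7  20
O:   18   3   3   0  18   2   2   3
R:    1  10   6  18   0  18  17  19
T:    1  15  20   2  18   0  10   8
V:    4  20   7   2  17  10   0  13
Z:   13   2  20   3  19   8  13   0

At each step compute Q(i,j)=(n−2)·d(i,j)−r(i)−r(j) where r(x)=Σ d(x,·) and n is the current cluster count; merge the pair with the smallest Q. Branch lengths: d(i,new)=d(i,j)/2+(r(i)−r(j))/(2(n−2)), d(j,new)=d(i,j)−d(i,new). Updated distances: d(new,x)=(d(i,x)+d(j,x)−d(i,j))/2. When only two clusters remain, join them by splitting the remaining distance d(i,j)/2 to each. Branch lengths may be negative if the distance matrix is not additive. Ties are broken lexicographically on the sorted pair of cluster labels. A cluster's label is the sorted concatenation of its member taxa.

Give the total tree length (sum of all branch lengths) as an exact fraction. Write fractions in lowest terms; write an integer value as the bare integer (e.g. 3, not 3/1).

iteration 1: select A,R (d=1, Q=-155); attach at lengths (-11/12, 23/12); label the merged cluster AR
  updated: d(AR,H)=13, d(AR,N)=23/2, d(AR,O)=35/2, d(AR,T)=9, d(AR,V)=10, d(AR,Z)=31/2
iteration 2: select H,Z (d=2, Q=-215/2); attach at lengths (9/20, 31/20); label the merged cluster HZ
  updated: d(AR,HZ)=53/4, d(HZ,N)=21/2, d(HZ,O)=2, d(HZ,T)=21/2, d(HZ,V)=31/2
iteration 3: select AR,T (d=9, Q=-307/4); attach at lengths (183/32, 105/32); label the merged cluster ART
  updated: d(ART,HZ)=59/8, d(ART,N)=45/4, d(ART,O)=21/4, d(ART,V)=11/2
iteration 4: select ART,V (d=11/2, Q=-343/8); attach at lengths (127/48, 137/48); label the merged cluster ARTV
  updated: d(ARTV,HZ)=139/16, d(ARTV,N)=51/8, d(ARTV,O)=7/8
iteration 5: select ARTV,N (d=51/8, Q=-369/16); attach at lengths (141/64, 267/64); label the merged cluster ANRTV
  updated: d(ANRTV,HZ)=205/32, d(ANRTV,O)=-5/4
iteration 6: select ANRTV,HZ (d=205/32, Q=-229/32); attach at lengths (101/64, 309/64); label the merged cluster AHNRTVZ
  updated: d(AHNRTVZ,O)=-181/64
iteration 7: select AHNRTVZ,O (d=-181/64); attach at lengths (-181/128, -181/128); label the merged cluster AHNORTVZ
final tree: ((((((A:-11/12,R:23/12):183/32,T:105/32):127/48,V:137/48):141/64,N:267/64):101/64,(H:9/20,Z:31/20):309/64):-181/128,O:-181/128)
total length: 1757/64

1757/64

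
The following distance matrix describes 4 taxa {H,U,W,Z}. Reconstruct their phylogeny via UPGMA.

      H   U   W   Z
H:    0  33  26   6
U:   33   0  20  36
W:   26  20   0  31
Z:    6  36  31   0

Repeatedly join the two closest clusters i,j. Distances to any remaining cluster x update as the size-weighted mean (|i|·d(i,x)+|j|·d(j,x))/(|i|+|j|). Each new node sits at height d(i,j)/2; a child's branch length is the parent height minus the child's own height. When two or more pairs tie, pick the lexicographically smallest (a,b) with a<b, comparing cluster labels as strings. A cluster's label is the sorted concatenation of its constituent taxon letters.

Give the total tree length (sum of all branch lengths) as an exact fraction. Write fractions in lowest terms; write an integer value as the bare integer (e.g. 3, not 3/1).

89/2

step 1: merge (H,Z) at d=6; branch lengths H→3, Z→3; new cluster HZ
  updated: d(HZ,U)=69/2, d(HZ,W)=57/2
step 2: merge (U,W) at d=20; branch lengths U→10, W→10; new cluster UW
  updated: d(HZ,UW)=63/2
step 3: merge (HZ,UW) at d=63/2; branch lengths HZ→51/4, UW→23/4; new cluster HUWZ
final tree: ((H:3,Z:3):51/4,(U:10,W:10):23/4)
total length: 89/2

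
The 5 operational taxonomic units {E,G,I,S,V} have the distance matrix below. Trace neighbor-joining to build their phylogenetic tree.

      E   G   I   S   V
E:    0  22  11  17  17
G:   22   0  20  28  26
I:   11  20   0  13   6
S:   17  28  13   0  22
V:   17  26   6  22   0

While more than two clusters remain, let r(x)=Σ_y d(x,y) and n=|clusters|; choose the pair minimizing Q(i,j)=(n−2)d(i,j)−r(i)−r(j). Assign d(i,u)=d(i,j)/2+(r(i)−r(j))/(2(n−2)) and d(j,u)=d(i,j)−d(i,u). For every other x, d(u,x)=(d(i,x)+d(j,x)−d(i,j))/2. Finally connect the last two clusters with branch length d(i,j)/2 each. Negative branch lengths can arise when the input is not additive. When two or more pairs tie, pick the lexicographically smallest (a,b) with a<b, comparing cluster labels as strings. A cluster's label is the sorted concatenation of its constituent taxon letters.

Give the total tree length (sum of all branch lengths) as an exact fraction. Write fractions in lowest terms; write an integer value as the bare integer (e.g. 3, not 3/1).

step 1: merge (I,V) at d=6, Q=-103; branch lengths I→-1/2, V→13/2; new cluster IV
  updated: d(E,IV)=11, d(G,IV)=20, d(IV,S)=29/2
step 2: merge (E,G) at d=22, Q=-76; branch lengths E→6, G→16; new cluster EG
  updated: d(EG,IV)=9/2, d(EG,S)=23/2
step 3: merge (EG,IV) at d=9/2, Q=-61/2; branch lengths EG→3/4, IV→15/4; new cluster EGIV
  updated: d(EGIV,S)=43/4
step 4: merge (EGIV,S) at d=43/4; branch lengths EGIV→43/8, S→43/8; new cluster EGISV
final tree: (((E:6,G:16):3/4,(I:-1/2,V:13/2):15/4):43/8,S:43/8)
total length: 173/4

173/4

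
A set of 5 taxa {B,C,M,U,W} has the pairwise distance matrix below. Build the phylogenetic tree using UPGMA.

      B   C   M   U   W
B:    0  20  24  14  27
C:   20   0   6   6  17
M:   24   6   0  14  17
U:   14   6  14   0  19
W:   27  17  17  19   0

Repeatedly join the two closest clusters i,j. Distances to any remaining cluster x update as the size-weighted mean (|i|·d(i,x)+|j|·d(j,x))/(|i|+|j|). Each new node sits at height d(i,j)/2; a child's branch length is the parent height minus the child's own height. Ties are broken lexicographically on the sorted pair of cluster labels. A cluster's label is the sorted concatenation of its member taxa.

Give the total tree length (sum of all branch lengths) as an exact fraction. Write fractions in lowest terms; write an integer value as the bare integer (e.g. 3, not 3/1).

iteration 1: select C,M (d=6); attach at lengths (3, 3); label the merged cluster CM
  updated: d(B,CM)=22, d(CM,U)=10, d(CM,W)=17
iteration 2: select CM,U (d=10); attach at lengths (2, 5); label the merged cluster CMU
  updated: d(B,CMU)=58/3, d(CMU,W)=53/3
iteration 3: select CMU,W (d=53/3); attach at lengths (23/6, 53/6); label the merged cluster CMUW
  updated: d(B,CMUW)=85/4
iteration 4: select B,CMUW (d=85/4); attach at lengths (85/8, 43/24); label the merged cluster BCMUW
final tree: (B:85/8,(((C:3,M:3):2,U:5):23/6,W:53/6):43/24)
total length: 457/12

457/12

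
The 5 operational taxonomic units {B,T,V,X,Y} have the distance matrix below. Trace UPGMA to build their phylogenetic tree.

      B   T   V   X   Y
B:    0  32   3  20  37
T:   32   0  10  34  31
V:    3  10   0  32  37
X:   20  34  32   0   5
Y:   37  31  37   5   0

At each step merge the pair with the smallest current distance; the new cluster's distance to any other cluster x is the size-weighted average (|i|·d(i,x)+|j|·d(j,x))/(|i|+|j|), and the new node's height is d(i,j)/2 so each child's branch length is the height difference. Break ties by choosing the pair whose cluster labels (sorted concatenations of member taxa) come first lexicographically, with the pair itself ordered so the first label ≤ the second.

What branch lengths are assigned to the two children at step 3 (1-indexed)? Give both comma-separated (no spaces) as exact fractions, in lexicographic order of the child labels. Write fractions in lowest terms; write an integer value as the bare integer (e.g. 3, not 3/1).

9,21/2

iteration 1: select B,V (d=3); attach at lengths (3/2, 3/2); label the merged cluster BV
  updated: d(BV,T)=21, d(BV,X)=26, d(BV,Y)=37
iteration 2: select X,Y (d=5); attach at lengths (5/2, 5/2); label the merged cluster XY
  updated: d(BV,XY)=63/2, d(T,XY)=65/2
iteration 3: select BV,T (d=21); attach at lengths (9, 21/2); label the merged cluster BTV
  updated: d(BTV,XY)=191/6
iteration 4: select BTV,XY (d=191/6); attach at lengths (65/12, 161/12); label the merged cluster BTVXY
final tree: (((B:3/2,V:3/2):9,T:21/2):65/12,(X:5/2,Y:5/2):161/12)
total length: 139/3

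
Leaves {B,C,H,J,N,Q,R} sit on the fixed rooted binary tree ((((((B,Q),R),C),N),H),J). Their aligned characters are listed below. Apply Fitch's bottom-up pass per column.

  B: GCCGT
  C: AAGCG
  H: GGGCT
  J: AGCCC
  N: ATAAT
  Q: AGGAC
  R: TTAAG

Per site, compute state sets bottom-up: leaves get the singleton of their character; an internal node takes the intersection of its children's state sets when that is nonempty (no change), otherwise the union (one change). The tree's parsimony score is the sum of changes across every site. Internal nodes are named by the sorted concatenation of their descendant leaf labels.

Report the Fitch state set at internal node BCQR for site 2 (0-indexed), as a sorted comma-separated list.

site 0, node BQ: B={G} ∪ Q={A} → {A,G} (+1)
site 0, node BQR: BQ={A,G} ∪ R={T} → {A,G,T} (+1)
site 0, node BCQR: BQR={A,G,T} ∩ C={A} → {A} (+0)
site 0, node BCNQR: BCQR={A} ∩ N={A} → {A} (+0)
site 0, node BCHNQR: BCNQR={A} ∪ H={G} → {A,G} (+1)
site 0, node BCHJNQR: BCHNQR={A,G} ∩ J={A} → {A} (+0)
site 1, node BQ: B={C} ∪ Q={G} → {C,G} (+1)
site 1, node BQR: BQ={C,G} ∪ R={T} → {C,G,T} (+1)
site 1, node BCQR: BQR={C,G,T} ∪ C={A} → {A,C,G,T} (+1)
site 1, node BCNQR: BCQR={A,C,G,T} ∩ N={T} → {T} (+0)
site 1, node BCHNQR: BCNQR={T} ∪ H={G} → {G,T} (+1)
site 1, node BCHJNQR: BCHNQR={G,T} ∩ J={G} → {G} (+0)
site 2, node BQ: B={C} ∪ Q={G} → {C,G} (+1)
site 2, node BQR: BQ={C,G} ∪ R={A} → {A,C,G} (+1)
site 2, node BCQR: BQR={A,C,G} ∩ C={G} → {G} (+0)
site 2, node BCNQR: BCQR={G} ∪ N={A} → {A,G} (+1)
site 2, node BCHNQR: BCNQR={A,G} ∩ H={G} → {G} (+0)
site 2, node BCHJNQR: BCHNQR={G} ∪ J={C} → {C,G} (+1)
site 3, node BQ: B={G} ∪ Q={A} → {A,G} (+1)
site 3, node BQR: BQ={A,G} ∩ R={A} → {A} (+0)
site 3, node BCQR: BQR={A} ∪ C={C} → {A,C} (+1)
site 3, node BCNQR: BCQR={A,C} ∩ N={A} → {A} (+0)
site 3, node BCHNQR: BCNQR={A} ∪ H={C} → {A,C} (+1)
site 3, node BCHJNQR: BCHNQR={A,C} ∩ J={C} → {C} (+0)
site 4, node BQ: B={T} ∪ Q={C} → {C,T} (+1)
site 4, node BQR: BQ={C,T} ∪ R={G} → {C,G,T} (+1)
site 4, node BCQR: BQR={C,G,T} ∩ C={G} → {G} (+0)
site 4, node BCNQR: BCQR={G} ∪ N={T} → {G,T} (+1)
site 4, node BCHNQR: BCNQR={G,T} ∩ H={T} → {T} (+0)
site 4, node BCHJNQR: BCHNQR={T} ∪ J={C} → {C,T} (+1)
per-site changes: [3, 4, 4, 3, 4]; total = 18

G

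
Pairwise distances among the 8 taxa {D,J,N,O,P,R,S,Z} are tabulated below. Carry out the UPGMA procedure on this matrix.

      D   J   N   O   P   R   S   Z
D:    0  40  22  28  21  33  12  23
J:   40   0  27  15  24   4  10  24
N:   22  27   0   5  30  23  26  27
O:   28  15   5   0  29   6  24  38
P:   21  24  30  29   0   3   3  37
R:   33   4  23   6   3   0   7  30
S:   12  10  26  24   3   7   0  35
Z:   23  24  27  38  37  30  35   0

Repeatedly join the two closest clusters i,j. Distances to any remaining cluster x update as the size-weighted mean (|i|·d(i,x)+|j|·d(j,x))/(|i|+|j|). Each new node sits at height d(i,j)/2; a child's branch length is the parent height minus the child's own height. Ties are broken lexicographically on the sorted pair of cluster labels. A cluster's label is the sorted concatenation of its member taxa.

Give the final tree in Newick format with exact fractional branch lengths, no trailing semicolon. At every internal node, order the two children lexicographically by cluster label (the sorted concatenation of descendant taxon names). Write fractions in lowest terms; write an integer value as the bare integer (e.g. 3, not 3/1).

((D:23/2,Z:23/2):71/24,((J:19/3,((P:3/2,R:3/2):1,S:5/2):23/6):59/12,(N:5/2,O:5/2):35/4):77/24)

step 1: merge (P,R) at d=3; branch lengths P→3/2, R→3/2; new cluster PR
  updated: d(D,PR)=27, d(J,PR)=14, d(N,PR)=53/2, d(O,PR)=35/2, d(PR,S)=5, d(PR,Z)=67/2
step 2: merge (N,O) at d=5; branch lengths N→5/2, O→5/2; new cluster NO
  updated: d(D,NO)=25, d(J,NO)=21, d(NO,PR)=22, d(NO,S)=25, d(NO,Z)=65/2
step 3: merge (PR,S) at d=5; branch lengths PR→1, S→5/2; new cluster PRS
  updated: d(D,PRS)=22, d(J,PRS)=38/3, d(NO,PRS)=23, d(PRS,Z)=34
step 4: merge (J,PRS) at d=38/3; branch lengths J→19/3, PRS→23/6; new cluster JPRS
  updated: d(D,JPRS)=53/2, d(JPRS,NO)=45/2, d(JPRS,Z)=63/2
step 5: merge (JPRS,NO) at d=45/2; branch lengths JPRS→59/12, NO→35/4; new cluster JNOPRS
  updated: d(D,JNOPRS)=26, d(JNOPRS,Z)=191/6
step 6: merge (D,Z) at d=23; branch lengths D→23/2, Z→23/2; new cluster DZ
  updated: d(DZ,JNOPRS)=347/12
step 7: merge (DZ,JNOPRS) at d=347/12; branch lengths DZ→71/24, JNOPRS→77/24; new cluster DJNOPRSZ
final tree: ((D:23/2,Z:23/2):71/24,((J:19/3,((P:3/2,R:3/2):1,S:5/2):23/6):59/12,(N:5/2,O:5/2):35/4):77/24)
total length: 129/2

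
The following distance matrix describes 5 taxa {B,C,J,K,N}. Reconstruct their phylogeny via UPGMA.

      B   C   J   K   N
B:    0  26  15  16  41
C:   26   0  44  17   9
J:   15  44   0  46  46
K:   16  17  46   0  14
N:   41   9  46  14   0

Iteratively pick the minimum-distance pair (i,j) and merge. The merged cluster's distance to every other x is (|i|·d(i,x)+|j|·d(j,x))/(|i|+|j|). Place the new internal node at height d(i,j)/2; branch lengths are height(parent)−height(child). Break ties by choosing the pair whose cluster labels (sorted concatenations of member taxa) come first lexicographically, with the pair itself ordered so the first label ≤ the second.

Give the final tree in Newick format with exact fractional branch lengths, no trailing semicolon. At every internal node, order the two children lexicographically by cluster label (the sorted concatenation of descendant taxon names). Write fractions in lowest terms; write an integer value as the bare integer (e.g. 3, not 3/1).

iteration 1: select C,N (d=9); attach at lengths (9/2, 9/2); label the merged cluster CN
  updated: d(B,CN)=67/2, d(CN,J)=45, d(CN,K)=31/2
iteration 2: select B,J (d=15); attach at lengths (15/2, 15/2); label the merged cluster BJ
  updated: d(BJ,CN)=157/4, d(BJ,K)=31
iteration 3: select CN,K (d=31/2); attach at lengths (13/4, 31/4); label the merged cluster CKN
  updated: d(BJ,CKN)=73/2
iteration 4: select BJ,CKN (d=73/2); attach at lengths (43/4, 21/2); label the merged cluster BCJKN
final tree: ((B:15/2,J:15/2):43/4,((C:9/2,N:9/2):13/4,K:31/4):21/2)
total length: 225/4

((B:15/2,J:15/2):43/4,((C:9/2,N:9/2):13/4,K:31/4):21/2)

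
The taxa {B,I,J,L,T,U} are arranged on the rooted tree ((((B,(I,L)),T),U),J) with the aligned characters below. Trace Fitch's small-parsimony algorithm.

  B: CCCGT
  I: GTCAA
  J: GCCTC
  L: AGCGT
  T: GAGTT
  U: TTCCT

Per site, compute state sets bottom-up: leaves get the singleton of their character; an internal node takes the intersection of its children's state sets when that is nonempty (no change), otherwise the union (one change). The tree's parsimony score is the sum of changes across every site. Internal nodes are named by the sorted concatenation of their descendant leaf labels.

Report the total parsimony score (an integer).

13

[col 0] IL: children I:{G}, L:{A} ∪→ {A,G}; cost 1
[col 0] BIL: children B:{C}, IL:{A,G} ∪→ {A,C,G}; cost 1
[col 0] BILT: children BIL:{A,C,G}, T:{G} ∩→ {G}; cost 0
[col 0] BILTU: children BILT:{G}, U:{T} ∪→ {G,T}; cost 1
[col 0] BIJLTU: children BILTU:{G,T}, J:{G} ∩→ {G}; cost 0
[col 1] IL: children I:{T}, L:{G} ∪→ {G,T}; cost 1
[col 1] BIL: children B:{C}, IL:{G,T} ∪→ {C,G,T}; cost 1
[col 1] BILT: children BIL:{C,G,T}, T:{A} ∪→ {A,C,G,T}; cost 1
[col 1] BILTU: children BILT:{A,C,G,T}, U:{T} ∩→ {T}; cost 0
[col 1] BIJLTU: children BILTU:{T}, J:{C} ∪→ {C,T}; cost 1
[col 2] IL: children I:{C}, L:{C} ∩→ {C}; cost 0
[col 2] BIL: children B:{C}, IL:{C} ∩→ {C}; cost 0
[col 2] BILT: children BIL:{C}, T:{G} ∪→ {C,G}; cost 1
[col 2] BILTU: children BILT:{C,G}, U:{C} ∩→ {C}; cost 0
[col 2] BIJLTU: children BILTU:{C}, J:{C} ∩→ {C}; cost 0
[col 3] IL: children I:{A}, L:{G} ∪→ {A,G}; cost 1
[col 3] BIL: children B:{G}, IL:{A,G} ∩→ {G}; cost 0
[col 3] BILT: children BIL:{G}, T:{T} ∪→ {G,T}; cost 1
[col 3] BILTU: children BILT:{G,T}, U:{C} ∪→ {C,G,T}; cost 1
[col 3] BIJLTU: children BILTU:{C,G,T}, J:{T} ∩→ {T}; cost 0
[col 4] IL: children I:{A}, L:{T} ∪→ {A,T}; cost 1
[col 4] BIL: children B:{T}, IL:{A,T} ∩→ {T}; cost 0
[col 4] BILT: children BIL:{T}, T:{T} ∩→ {T}; cost 0
[col 4] BILTU: children BILT:{T}, U:{T} ∩→ {T}; cost 0
[col 4] BIJLTU: children BILTU:{T}, J:{C} ∪→ {C,T}; cost 1
per-site changes: [3, 4, 1, 3, 2]; total = 13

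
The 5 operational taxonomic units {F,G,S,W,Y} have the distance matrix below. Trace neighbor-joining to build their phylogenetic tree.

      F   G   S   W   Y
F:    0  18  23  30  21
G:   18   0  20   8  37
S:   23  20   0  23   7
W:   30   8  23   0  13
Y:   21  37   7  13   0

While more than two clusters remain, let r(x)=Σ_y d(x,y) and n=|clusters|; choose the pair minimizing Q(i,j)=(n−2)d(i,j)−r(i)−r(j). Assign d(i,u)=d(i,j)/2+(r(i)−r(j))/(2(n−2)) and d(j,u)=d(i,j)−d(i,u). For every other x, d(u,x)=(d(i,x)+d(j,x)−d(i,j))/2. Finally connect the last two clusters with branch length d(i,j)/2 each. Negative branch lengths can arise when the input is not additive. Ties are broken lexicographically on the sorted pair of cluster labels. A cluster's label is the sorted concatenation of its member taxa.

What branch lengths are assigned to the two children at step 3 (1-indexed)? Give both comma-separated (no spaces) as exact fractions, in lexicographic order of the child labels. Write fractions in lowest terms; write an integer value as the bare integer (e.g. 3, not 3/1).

iteration 1: select G,W (d=8, Q=-133); attach at lengths (11/2, 5/2); label the merged cluster GW
  updated: d(F,GW)=20, d(GW,S)=35/2, d(GW,Y)=21
iteration 2: select F,GW (d=20, Q=-165/2); attach at lengths (91/8, 69/8); label the merged cluster FGW
  updated: d(FGW,S)=41/4, d(FGW,Y)=11
iteration 3: select FGW,S (d=41/4, Q=-113/4); attach at lengths (57/8, 25/8); label the merged cluster FGSW
  updated: d(FGSW,Y)=31/8
iteration 4: select FGSW,Y (d=31/8); attach at lengths (31/16, 31/16); label the merged cluster FGSWY
final tree: (((F:91/8,(G:11/2,W:5/2):69/8):57/8,S:25/8):31/16,Y:31/16)
total length: 337/8

57/8,25/8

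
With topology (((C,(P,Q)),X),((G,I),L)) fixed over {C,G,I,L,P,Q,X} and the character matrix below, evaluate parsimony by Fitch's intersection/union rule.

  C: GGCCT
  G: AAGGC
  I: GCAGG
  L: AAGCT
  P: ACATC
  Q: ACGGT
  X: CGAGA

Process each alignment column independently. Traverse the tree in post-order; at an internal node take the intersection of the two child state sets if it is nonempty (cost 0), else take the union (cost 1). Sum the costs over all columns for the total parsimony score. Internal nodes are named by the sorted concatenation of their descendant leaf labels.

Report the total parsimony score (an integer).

site 0, node PQ: P={A} ∩ Q={A} → {A} (+0)
site 0, node CPQ: C={G} ∪ PQ={A} → {A,G} (+1)
site 0, node CPQX: CPQ={A,G} ∪ X={C} → {A,C,G} (+1)
site 0, node GI: G={A} ∪ I={G} → {A,G} (+1)
site 0, node GIL: GI={A,G} ∩ L={A} → {A} (+0)
site 0, node CGILPQX: CPQX={A,C,G} ∩ GIL={A} → {A} (+0)
site 1, node PQ: P={C} ∩ Q={C} → {C} (+0)
site 1, node CPQ: C={G} ∪ PQ={C} → {C,G} (+1)
site 1, node CPQX: CPQ={C,G} ∩ X={G} → {G} (+0)
site 1, node GI: G={A} ∪ I={C} → {A,C} (+1)
site 1, node GIL: GI={A,C} ∩ L={A} → {A} (+0)
site 1, node CGILPQX: CPQX={G} ∪ GIL={A} → {A,G} (+1)
site 2, node PQ: P={A} ∪ Q={G} → {A,G} (+1)
site 2, node CPQ: C={C} ∪ PQ={A,G} → {A,C,G} (+1)
site 2, node CPQX: CPQ={A,C,G} ∩ X={A} → {A} (+0)
site 2, node GI: G={G} ∪ I={A} → {A,G} (+1)
site 2, node GIL: GI={A,G} ∩ L={G} → {G} (+0)
site 2, node CGILPQX: CPQX={A} ∪ GIL={G} → {A,G} (+1)
site 3, node PQ: P={T} ∪ Q={G} → {G,T} (+1)
site 3, node CPQ: C={C} ∪ PQ={G,T} → {C,G,T} (+1)
site 3, node CPQX: CPQ={C,G,T} ∩ X={G} → {G} (+0)
site 3, node GI: G={G} ∩ I={G} → {G} (+0)
site 3, node GIL: GI={G} ∪ L={C} → {C,G} (+1)
site 3, node CGILPQX: CPQX={G} ∩ GIL={C,G} → {G} (+0)
site 4, node PQ: P={C} ∪ Q={T} → {C,T} (+1)
site 4, node CPQ: C={T} ∩ PQ={C,T} → {T} (+0)
site 4, node CPQX: CPQ={T} ∪ X={A} → {A,T} (+1)
site 4, node GI: G={C} ∪ I={G} → {C,G} (+1)
site 4, node GIL: GI={C,G} ∪ L={T} → {C,G,T} (+1)
site 4, node CGILPQX: CPQX={A,T} ∩ GIL={C,G,T} → {T} (+0)
per-site changes: [3, 3, 4, 3, 4]; total = 17

17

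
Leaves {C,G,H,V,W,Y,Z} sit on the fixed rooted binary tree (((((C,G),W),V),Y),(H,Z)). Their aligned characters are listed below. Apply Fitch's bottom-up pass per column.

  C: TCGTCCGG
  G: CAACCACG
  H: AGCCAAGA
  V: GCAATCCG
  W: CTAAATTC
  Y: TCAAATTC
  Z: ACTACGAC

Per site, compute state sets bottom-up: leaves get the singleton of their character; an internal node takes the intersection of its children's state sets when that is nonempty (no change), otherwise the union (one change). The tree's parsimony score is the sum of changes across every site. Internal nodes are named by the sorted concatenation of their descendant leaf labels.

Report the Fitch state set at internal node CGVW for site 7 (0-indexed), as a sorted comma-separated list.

site 0, node CG: C={T} ∪ G={C} → {C,T} (+1)
site 0, node CGW: CG={C,T} ∩ W={C} → {C} (+0)
site 0, node CGVW: CGW={C} ∪ V={G} → {C,G} (+1)
site 0, node CGVWY: CGVW={C,G} ∪ Y={T} → {C,G,T} (+1)
site 0, node HZ: H={A} ∩ Z={A} → {A} (+0)
site 0, node CGHVWYZ: CGVWY={C,G,T} ∪ HZ={A} → {A,C,G,T} (+1)
site 1, node CG: C={C} ∪ G={A} → {A,C} (+1)
site 1, node CGW: CG={A,C} ∪ W={T} → {A,C,T} (+1)
site 1, node CGVW: CGW={A,C,T} ∩ V={C} → {C} (+0)
site 1, node CGVWY: CGVW={C} ∩ Y={C} → {C} (+0)
site 1, node HZ: H={G} ∪ Z={C} → {C,G} (+1)
site 1, node CGHVWYZ: CGVWY={C} ∩ HZ={C,G} → {C} (+0)
site 2, node CG: C={G} ∪ G={A} → {A,G} (+1)
site 2, node CGW: CG={A,G} ∩ W={A} → {A} (+0)
site 2, node CGVW: CGW={A} ∩ V={A} → {A} (+0)
site 2, node CGVWY: CGVW={A} ∩ Y={A} → {A} (+0)
site 2, node HZ: H={C} ∪ Z={T} → {C,T} (+1)
site 2, node CGHVWYZ: CGVWY={A} ∪ HZ={C,T} → {A,C,T} (+1)
site 3, node CG: C={T} ∪ G={C} → {C,T} (+1)
site 3, node CGW: CG={C,T} ∪ W={A} → {A,C,T} (+1)
site 3, node CGVW: CGW={A,C,T} ∩ V={A} → {A} (+0)
site 3, node CGVWY: CGVW={A} ∩ Y={A} → {A} (+0)
site 3, node HZ: H={C} ∪ Z={A} → {A,C} (+1)
site 3, node CGHVWYZ: CGVWY={A} ∩ HZ={A,C} → {A} (+0)
site 4, node CG: C={C} ∩ G={C} → {C} (+0)
site 4, node CGW: CG={C} ∪ W={A} → {A,C} (+1)
site 4, node CGVW: CGW={A,C} ∪ V={T} → {A,C,T} (+1)
site 4, node CGVWY: CGVW={A,C,T} ∩ Y={A} → {A} (+0)
site 4, node HZ: H={A} ∪ Z={C} → {A,C} (+1)
site 4, node CGHVWYZ: CGVWY={A} ∩ HZ={A,C} → {A} (+0)
site 5, node CG: C={C} ∪ G={A} → {A,C} (+1)
site 5, node CGW: CG={A,C} ∪ W={T} → {A,C,T} (+1)
site 5, node CGVW: CGW={A,C,T} ∩ V={C} → {C} (+0)
site 5, node CGVWY: CGVW={C} ∪ Y={T} → {C,T} (+1)
site 5, node HZ: H={A} ∪ Z={G} → {A,G} (+1)
site 5, node CGHVWYZ: CGVWY={C,T} ∪ HZ={A,G} → {A,C,G,T} (+1)
site 6, node CG: C={G} ∪ G={C} → {C,G} (+1)
site 6, node CGW: CG={C,G} ∪ W={T} → {C,G,T} (+1)
site 6, node CGVW: CGW={C,G,T} ∩ V={C} → {C} (+0)
site 6, node CGVWY: CGVW={C} ∪ Y={T} → {C,T} (+1)
site 6, node HZ: H={G} ∪ Z={A} → {A,G} (+1)
site 6, node CGHVWYZ: CGVWY={C,T} ∪ HZ={A,G} → {A,C,G,T} (+1)
site 7, node CG: C={G} ∩ G={G} → {G} (+0)
site 7, node CGW: CG={G} ∪ W={C} → {C,G} (+1)
site 7, node CGVW: CGW={C,G} ∩ V={G} → {G} (+0)
site 7, node CGVWY: CGVW={G} ∪ Y={C} → {C,G} (+1)
site 7, node HZ: H={A} ∪ Z={C} → {A,C} (+1)
site 7, node CGHVWYZ: CGVWY={C,G} ∩ HZ={A,C} → {C} (+0)
per-site changes: [4, 3, 3, 3, 3, 5, 5, 3]; total = 29

G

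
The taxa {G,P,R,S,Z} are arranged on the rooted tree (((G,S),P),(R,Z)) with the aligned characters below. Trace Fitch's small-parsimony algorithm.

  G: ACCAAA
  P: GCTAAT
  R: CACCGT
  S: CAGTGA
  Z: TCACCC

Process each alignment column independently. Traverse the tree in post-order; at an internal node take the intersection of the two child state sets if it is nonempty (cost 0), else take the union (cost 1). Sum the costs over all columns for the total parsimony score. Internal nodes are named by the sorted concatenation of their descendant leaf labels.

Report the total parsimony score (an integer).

site 0, node GS: G={A} ∪ S={C} → {A,C} (+1)
site 0, node GPS: GS={A,C} ∪ P={G} → {A,C,G} (+1)
site 0, node RZ: R={C} ∪ Z={T} → {C,T} (+1)
site 0, node GPRSZ: GPS={A,C,G} ∩ RZ={C,T} → {C} (+0)
site 1, node GS: G={C} ∪ S={A} → {A,C} (+1)
site 1, node GPS: GS={A,C} ∩ P={C} → {C} (+0)
site 1, node RZ: R={A} ∪ Z={C} → {A,C} (+1)
site 1, node GPRSZ: GPS={C} ∩ RZ={A,C} → {C} (+0)
site 2, node GS: G={C} ∪ S={G} → {C,G} (+1)
site 2, node GPS: GS={C,G} ∪ P={T} → {C,G,T} (+1)
site 2, node RZ: R={C} ∪ Z={A} → {A,C} (+1)
site 2, node GPRSZ: GPS={C,G,T} ∩ RZ={A,C} → {C} (+0)
site 3, node GS: G={A} ∪ S={T} → {A,T} (+1)
site 3, node GPS: GS={A,T} ∩ P={A} → {A} (+0)
site 3, node RZ: R={C} ∩ Z={C} → {C} (+0)
site 3, node GPRSZ: GPS={A} ∪ RZ={C} → {A,C} (+1)
site 4, node GS: G={A} ∪ S={G} → {A,G} (+1)
site 4, node GPS: GS={A,G} ∩ P={A} → {A} (+0)
site 4, node RZ: R={G} ∪ Z={C} → {C,G} (+1)
site 4, node GPRSZ: GPS={A} ∪ RZ={C,G} → {A,C,G} (+1)
site 5, node GS: G={A} ∩ S={A} → {A} (+0)
site 5, node GPS: GS={A} ∪ P={T} → {A,T} (+1)
site 5, node RZ: R={T} ∪ Z={C} → {C,T} (+1)
site 5, node GPRSZ: GPS={A,T} ∩ RZ={C,T} → {T} (+0)
per-site changes: [3, 2, 3, 2, 3, 2]; total = 15

15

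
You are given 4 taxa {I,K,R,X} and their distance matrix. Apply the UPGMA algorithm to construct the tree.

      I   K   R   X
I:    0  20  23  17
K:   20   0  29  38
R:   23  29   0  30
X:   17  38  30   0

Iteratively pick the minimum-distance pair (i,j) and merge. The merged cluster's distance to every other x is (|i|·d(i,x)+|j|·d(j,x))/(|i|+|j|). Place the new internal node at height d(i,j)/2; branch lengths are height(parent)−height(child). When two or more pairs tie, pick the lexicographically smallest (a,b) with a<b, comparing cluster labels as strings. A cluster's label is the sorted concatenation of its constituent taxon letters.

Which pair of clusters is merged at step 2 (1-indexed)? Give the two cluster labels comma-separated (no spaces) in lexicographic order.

iteration 1: select I,X (d=17); attach at lengths (17/2, 17/2); label the merged cluster IX
  updated: d(IX,K)=29, d(IX,R)=53/2
iteration 2: select IX,R (d=53/2); attach at lengths (19/4, 53/4); label the merged cluster IRX
  updated: d(IRX,K)=29
iteration 3: select IRX,K (d=29); attach at lengths (5/4, 29/2); label the merged cluster IKRX
final tree: (((I:17/2,X:17/2):19/4,R:53/4):5/4,K:29/2)
total length: 203/4

IX,R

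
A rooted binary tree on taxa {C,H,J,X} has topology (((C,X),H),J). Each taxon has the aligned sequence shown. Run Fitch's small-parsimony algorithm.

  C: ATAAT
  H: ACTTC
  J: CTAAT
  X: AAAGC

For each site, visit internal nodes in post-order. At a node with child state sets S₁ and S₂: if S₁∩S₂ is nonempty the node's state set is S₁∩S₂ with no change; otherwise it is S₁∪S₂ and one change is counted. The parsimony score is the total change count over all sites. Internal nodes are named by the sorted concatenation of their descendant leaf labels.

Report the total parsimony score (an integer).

site 0, node CX: C={A} ∩ X={A} → {A} (+0)
site 0, node CHX: CX={A} ∩ H={A} → {A} (+0)
site 0, node CHJX: CHX={A} ∪ J={C} → {A,C} (+1)
site 1, node CX: C={T} ∪ X={A} → {A,T} (+1)
site 1, node CHX: CX={A,T} ∪ H={C} → {A,C,T} (+1)
site 1, node CHJX: CHX={A,C,T} ∩ J={T} → {T} (+0)
site 2, node CX: C={A} ∩ X={A} → {A} (+0)
site 2, node CHX: CX={A} ∪ H={T} → {A,T} (+1)
site 2, node CHJX: CHX={A,T} ∩ J={A} → {A} (+0)
site 3, node CX: C={A} ∪ X={G} → {A,G} (+1)
site 3, node CHX: CX={A,G} ∪ H={T} → {A,G,T} (+1)
site 3, node CHJX: CHX={A,G,T} ∩ J={A} → {A} (+0)
site 4, node CX: C={T} ∪ X={C} → {C,T} (+1)
site 4, node CHX: CX={C,T} ∩ H={C} → {C} (+0)
site 4, node CHJX: CHX={C} ∪ J={T} → {C,T} (+1)
per-site changes: [1, 2, 1, 2, 2]; total = 8

8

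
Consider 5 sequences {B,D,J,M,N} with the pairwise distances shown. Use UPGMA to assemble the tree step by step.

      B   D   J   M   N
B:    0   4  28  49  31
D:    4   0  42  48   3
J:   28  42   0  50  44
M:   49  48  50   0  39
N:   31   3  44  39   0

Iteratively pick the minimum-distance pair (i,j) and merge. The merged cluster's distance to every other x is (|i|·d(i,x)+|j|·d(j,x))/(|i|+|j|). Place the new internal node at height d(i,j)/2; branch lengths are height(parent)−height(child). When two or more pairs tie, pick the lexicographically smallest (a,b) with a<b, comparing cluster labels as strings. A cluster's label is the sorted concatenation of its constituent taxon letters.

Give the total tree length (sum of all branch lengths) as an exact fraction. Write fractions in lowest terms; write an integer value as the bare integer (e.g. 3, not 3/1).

303/4

iteration 1: select D,N (d=3); attach at lengths (3/2, 3/2); label the merged cluster DN
  updated: d(B,DN)=35/2, d(DN,J)=43, d(DN,M)=87/2
iteration 2: select B,DN (d=35/2); attach at lengths (35/4, 29/4); label the merged cluster BDN
  updated: d(BDN,J)=38, d(BDN,M)=136/3
iteration 3: select BDN,J (d=38); attach at lengths (41/4, 19); label the merged cluster BDJN
  updated: d(BDJN,M)=93/2
iteration 4: select BDJN,M (d=93/2); attach at lengths (17/4, 93/4); label the merged cluster BDJMN
final tree: (((B:35/4,(D:3/2,N:3/2):29/4):41/4,J:19):17/4,M:93/4)
total length: 303/4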